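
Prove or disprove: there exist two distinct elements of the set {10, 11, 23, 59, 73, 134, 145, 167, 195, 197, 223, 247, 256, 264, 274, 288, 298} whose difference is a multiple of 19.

Residues mod 19: 10↦10, 11↦11, 23↦4, 59↦2, 73↦16, 134↦1, 145↦12, 167↦15, 195↦5, 197↦7, 223↦14, 247↦0, 256↦9, 264↦17, 274↦8, 288↦3, 298↦13.
These 17 residues are pairwise different, hence no difference of two elements is divisible by 19.

No such pair exists.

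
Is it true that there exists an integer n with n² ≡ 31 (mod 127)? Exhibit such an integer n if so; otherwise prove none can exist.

n = 44 works: 44² = 1936, and 1936 − 31 = 1905 = 15·127.

n = 44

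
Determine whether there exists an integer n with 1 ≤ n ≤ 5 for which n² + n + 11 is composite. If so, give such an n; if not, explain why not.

The values for n = 1, 2, …, 5 are 13, 17, 23, 31, 41, and each of these is prime.
So no value in the range makes the expression composite.

There is no such integer n in that range.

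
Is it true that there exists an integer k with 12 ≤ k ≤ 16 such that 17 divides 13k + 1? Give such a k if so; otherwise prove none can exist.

At k = 12 the value 157 is not a multiple of 17. At k = 13 we get 13·13 + 1 = 170, and 170 = 17·10.

k = 13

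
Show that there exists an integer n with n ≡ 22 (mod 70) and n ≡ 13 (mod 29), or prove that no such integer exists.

n = 1492

gcd(70, 29) = 1, so the Chinese Remainder Theorem guarantees exactly one residue class mod 2030 satisfying both.
Any solution of the first congruence is n = 22 + 70t; substituting into the second, 70t ≡ 13 − 22 ≡ 20 (mod 29).
70 ≡ 12 (mod 29), so this reads 12t ≡ 20 (mod 29). To invert 12 modulo 29: 29 = 2·12 + 5, 12 = 2·5 + 2, 5 = 2·2 + 1, 2 = 2·1 + 0, and unwinding, 1 = 5 − 2·2 = 5 − 2·(12 − 2·5) = −2·12 + 5·5 = −2·12 + 5·(29 − 2·12) = 5·29 − 12·12. Thus 12⁻¹ ≡ -12 ≡ 17 (mod 29).
Multiplying by 17: t ≡ 17·20 = 340 ≡ 21 (mod 29).
Taking t = 21 gives n = 22 + 70·21 = 1492.
Indeed 1492 ≡ 22 (mod 70) and 1492 ≡ 13 (mod 29).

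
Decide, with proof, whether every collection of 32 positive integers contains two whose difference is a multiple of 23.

Yes.

There are exactly 23 possible remainders on division by 23.
Placing 32 integers into 23 classes, some class receives at least two — say a and b.
Then a ≡ b (mod 23), i.e. 23 ∣ (a − b).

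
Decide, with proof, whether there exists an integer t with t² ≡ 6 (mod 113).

No such integer exists.

Apply Euler's criterion with the prime 113: 6 is a quadratic residue iff 6^56 ≡ 1 (mod 113), and a non-residue iff it is ≡ −1.
Repeated squaring mod 113: 6^2 = 36 ≡ 36; 6^4 ≡ 36² = 1296 ≡ 53; 6^8 ≡ 53² = 2809 ≡ 97; 6^16 ≡ 97² = 9409 ≡ 30; 6^32 ≡ 30² = 900 ≡ 109.
Since 56 = 32 + 16 + 8, 6^56 ≡ 109 · 30 · 97; multiplying out mod 113: 109·30 = 3270 ≡ 106, then 106·97 = 10282 ≡ 112. Thus 6^56 ≡ 112 ≡ −1 (mod 113).
By Euler's criterion 6 is a quadratic non-residue mod 113: no t satisfies t² ≡ 6 (mod 113).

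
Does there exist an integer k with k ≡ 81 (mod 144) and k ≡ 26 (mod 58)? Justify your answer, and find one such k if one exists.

Both moduli are multiples of 2 = gcd(144, 58), so any solution would satisfy k ≡ 81 and k ≡ 26 modulo 2 simultaneously.
However 81 ≡ 1 and 26 ≡ 0 (mod 2), and 1 ≠ 0.
Hence the system has no solution.

No such integer exists.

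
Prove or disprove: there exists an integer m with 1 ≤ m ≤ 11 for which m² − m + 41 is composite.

The values for m = 1, 2, …, 11 are 41, 43, 47, 53, 61, 71, 83, 97, 113, 131, 151, and each of these is prime.
So no value in the range makes the expression composite.

No, no such integer m in that range exists.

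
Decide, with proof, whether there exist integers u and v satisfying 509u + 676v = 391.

509 and 676 are coprime, so 509u + 676v ranges over all of ℤ.
Dividing repeatedly: 676 = 1·509 + 167, 509 = 3·167 + 8, 167 = 20·8 + 7, 8 = 1·7 + 1, 7 = 7·1 + 0.
Working back up the chain: 1 = 8 − 1·7 = 8 − (167 − 20·8) = −167 + 21·8 = −167 + 21·(509 − 3·167) = 21·509 − 64·167 = 21·509 − 64·(676 − 1·509) = −64·676 + 85·509. So 509·85 + 676·(-64) = 1.
Times 391: 509·33235 + 676·(-25024) = 391, so (33235, -25024) solves it.
Shifting by a multiple of (676, −509) keeps it a solution: u = 33235 − 49·676 = 111, v = -25024 + 49·509 = -83.
Check: 509·111 + 676·(-83) = 56499 − 56108 = 391. ✓

u = 111, v = -83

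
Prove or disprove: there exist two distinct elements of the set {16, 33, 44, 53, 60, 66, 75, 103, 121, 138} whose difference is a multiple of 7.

Both 16 and 44 leave remainder 2 on division by 7; their difference 28 = 4·7 is a multiple of 7.

The pair (16, 44) works.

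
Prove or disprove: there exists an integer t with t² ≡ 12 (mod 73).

Take t = 31. Then 31² = 961 = 13·73 + 12, so 31² ≡ 12 (mod 73).

t = 31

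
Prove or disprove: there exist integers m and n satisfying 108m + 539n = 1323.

Since gcd(108, 539) = 1, every integer is an integer combination of 108 and 539.
Run the Euclidean algorithm on 539 and 108: 539 = 4·108 + 107, 108 = 1·107 + 1, 107 = 107·1 + 0.
Working back up the chain: 1 = 108 − 1·107 = 108 − (539 − 4·108) = −539 + 5·108. So 108·5 + 539·(-1) = 1.
Multiplying through by 1323: m = 5·1323 = 6615, n = (-1)·1323 = -1323 is a solution.
Subtracting 12·539 from m and adding 12·108 to n gives the tidier solution (147, -27).
Indeed 108·147 + 539·(-27) = 15876 − 14553 = 1323.

m = 147, n = -27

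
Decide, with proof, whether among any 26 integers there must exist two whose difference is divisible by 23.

Yes.

Each integer lies in one of the 23 residue classes modulo 23.
Since 26 > 23, two of the 26 integers must share a residue class by the pigeonhole principle; call them a and b.
Their difference a − b is then a multiple of 23.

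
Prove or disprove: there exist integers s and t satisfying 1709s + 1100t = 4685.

s = 965, t = -1495

Since gcd(1709, 1100) = 1, every integer is an integer combination of 1709 and 1100.
Euclidean algorithm: 1709 = 1·1100 + 609, 1100 = 1·609 + 491, 609 = 1·491 + 118, 491 = 4·118 + 19, 118 = 6·19 + 4, 19 = 4·4 + 3, 4 = 1·3 + 1, 3 = 3·1 + 0.
Working back up the chain: 1 = 4 − 1·3 = 4 − (19 − 4·4) = −19 + 5·4 = −19 + 5·(118 − 6·19) = 5·118 − 31·19 = 5·118 − 31·(491 − 4·118) = −31·491 + 129·118 = −31·491 + 129·(609 − 1·491) = 129·609 − 160·491 = 129·609 − 160·(1100 − 1·609) = −160·1100 + 289·609 = −160·1100 + 289·(1709 − 1·1100) = 289·1709 − 449·1100. So 1709·289 + 1100·(-449) = 1.
Multiplying through by 4685: s = 289·4685 = 1353965, t = (-449)·4685 = -2103565 is a solution.
The general solution is s = 1353965 + 1100k, t = -2103565 − 1709k; taking k = -1230 gives the smaller pair s = 965, t = -1495.
Indeed 1709·965 + 1100·(-1495) = 1649185 − 1644500 = 4685.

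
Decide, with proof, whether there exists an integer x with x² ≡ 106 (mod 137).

No, no such integer exists.

137 is prime, so by Euler's criterion 106 is a square mod 137 iff 106^((137−1)/2) = 106^68 ≡ 1 (mod 137).
Squaring successively (mod 137): 106^2 = 11236 ≡ 2; 106^4 ≡ 2² = 4 ≡ 4; 106^8 ≡ 4² = 16 ≡ 16; 106^16 ≡ 16² = 256 ≡ 119; 106^32 ≡ 119² = 14161 ≡ 50; 106^64 ≡ 50² = 2500 ≡ 34.
Since 68 = 64 + 4, 106^68 ≡ 34 · 4; multiplying out mod 137: 34·4 = 136 ≡ 136. Thus 106^68 ≡ 136 ≡ −1 (mod 137).
By Euler's criterion 106 is a quadratic non-residue mod 137: no x satisfies x² ≡ 106 (mod 137).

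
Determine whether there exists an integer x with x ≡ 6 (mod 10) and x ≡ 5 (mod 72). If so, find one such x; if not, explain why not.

No such integer exists.

Reduce both congruences modulo 2, which divides 10 and 72: they say x ≡ 6 (mod 2) and x ≡ 5 (mod 2).
These are incompatible: 6 − 5 = 1 is not divisible by 2.
Hence the system has no solution.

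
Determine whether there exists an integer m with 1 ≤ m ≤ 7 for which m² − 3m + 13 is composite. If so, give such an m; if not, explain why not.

There is no such integer m in that range.

The values for m = 1, 2, …, 7 are 11, 11, 13, 17, 23, 31, 41, and each of these is prime.
So no value in the range makes the expression composite.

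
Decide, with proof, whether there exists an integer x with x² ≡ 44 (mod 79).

x = 53

x = 53 works: 53² = 2809, and 2809 − 44 = 2765 = 35·79.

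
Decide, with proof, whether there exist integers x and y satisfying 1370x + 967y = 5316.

x = 937, y = -1322

1370 and 967 are coprime, so 1370x + 967y ranges over all of ℤ.
Run the Euclidean algorithm on 1370 and 967: 1370 = 1·967 + 403, 967 = 2·403 + 161, 403 = 2·161 + 81, 161 = 1·81 + 80, 81 = 1·80 + 1, 80 = 80·1 + 0.
Working back up the chain: 1 = 81 − 1·80 = 81 − (161 − 1·81) = −161 + 2·81 = −161 + 2·(403 − 2·161) = 2·403 − 5·161 = 2·403 − 5·(967 − 2·403) = −5·967 + 12·403 = −5·967 + 12·(1370 − 1·967) = 12·1370 − 17·967. So 1370·12 + 967·(-17) = 1.
Multiplying through by 5316: x = 12·5316 = 63792, y = (-17)·5316 = -90372 is a solution.
The general solution is x = 63792 + 967k, y = -90372 − 1370k; taking k = -65 gives the smaller pair x = 937, y = -1322.
Check: 1370·937 + 967·(-1322) = 1283690 − 1278374 = 5316. ✓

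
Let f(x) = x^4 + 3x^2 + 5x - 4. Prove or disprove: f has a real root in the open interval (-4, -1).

Yes, f has a root in the interval.

f(-4) = 280 and f(-1) = -5, which have opposite signs.
Since f is a polynomial it is continuous on [-4, -1].
By the Intermediate Value Theorem f must vanish at some point of (-4, -1).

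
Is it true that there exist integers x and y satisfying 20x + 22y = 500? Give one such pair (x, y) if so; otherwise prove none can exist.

x = 3, y = 20

Since gcd(20, 22) = 2 and 500 = 2·250, Bézout's identity guarantees a solution.
Dividing through by 2 reduces the equation to 10x + 11y = 250.
Dividing repeatedly: 11 = 1·10 + 1, 10 = 10·1 + 0.
Working back up the chain: 1 = 11 − 1·10. So 10·(-1) + 11·1 = 1.
Multiplying through by 250: x = (-1)·250 = -250, y = 1·250 = 250 is a solution.
Shifting by a multiple of (11, −10) keeps it a solution: x = -250 + 23·11 = 3, y = 250 − 23·10 = 20.
Check: 20·3 + 22·20 = 60 + 440 = 500. ✓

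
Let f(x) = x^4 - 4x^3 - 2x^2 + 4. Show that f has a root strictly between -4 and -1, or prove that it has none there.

f(-4) = 484 and f(-1) = 7, both positive, so a sign-change argument is unavailable; we show f keeps this sign on the whole interval.
Substitute x = -1 − u, where 0 < u < 3 on the interval. Expanding, f(-1 − u) = u^4 + 8u^3 + 16u^2 + 12u + 7.
The nonzero coefficients here are all positive, so for u > 0 every term is positive (or zero), and the constant term 7 is strictly positive.
Therefore f(x) > 0 throughout (-4, -1), and f has no zero there.

No.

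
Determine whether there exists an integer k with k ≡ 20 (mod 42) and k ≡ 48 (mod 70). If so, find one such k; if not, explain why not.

k = 188

gcd(42, 70) = 14. A simultaneous solution exists iff 20 ≡ 48 (mod 14); here 20 mod 14 = 6 = 48 mod 14, so it does.
Step through k = 20, 20 + 42, 20 + 2·42, …: the values 20, 62, 104, 146, 188 reduce mod 70 to 20, 62, 34, 6, 48. The value 188 hits 48.
Check: 188 mod 42 = 20, 188 mod 70 = 48. ✓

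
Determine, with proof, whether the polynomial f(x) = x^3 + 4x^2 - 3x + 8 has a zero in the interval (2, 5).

No.

The endpoint values f(2) = 26 and f(5) = 218 are both positive. Claim: f(x) > 0 for every x in (2, 5).
Substitute x = 2 + u, where 0 < u < 3 on the interval. Expanding, f(2 + u) = u^3 + 10u^2 + 25u + 26.
The nonzero coefficients here are all positive, so for u > 0 every term is positive (or zero), and the constant term 26 is strictly positive.
So f is strictly positive on (2, 5); no root exists in the interval.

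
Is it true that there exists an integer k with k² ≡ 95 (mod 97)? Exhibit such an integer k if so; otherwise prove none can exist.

k = 80 works: 80² = 6400, and 6400 − 95 = 6305 = 65·97.

k = 80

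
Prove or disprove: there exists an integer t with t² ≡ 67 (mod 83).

83 is prime, so by Euler's criterion 67 is a square mod 83 iff 67^((83−1)/2) = 67^41 ≡ 1 (mod 83).
Squaring successively (mod 83): 67^2 = 4489 ≡ 7; 67^4 ≡ 7² = 49 ≡ 49; 67^8 ≡ 49² = 2401 ≡ 77; 67^16 ≡ 77² = 5929 ≡ 36; 67^32 ≡ 36² = 1296 ≡ 51.
Since 41 = 32 + 8 + 1, 67^41 ≡ 51 · 77 · 67; multiplying out mod 83: 51·77 = 3927 ≡ 26, then 26·67 = 1742 ≡ 82. Thus 67^41 ≡ 82 ≡ −1 (mod 83).
By Euler's criterion 67 is a quadratic non-residue mod 83: no t satisfies t² ≡ 67 (mod 83).

No such integer exists.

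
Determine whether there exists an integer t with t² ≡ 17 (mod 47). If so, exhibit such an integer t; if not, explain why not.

t = 8

t = 8 works: 8² = 64, and 64 − 17 = 47 = 1·47.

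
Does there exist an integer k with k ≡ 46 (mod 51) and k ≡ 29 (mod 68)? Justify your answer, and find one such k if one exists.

k = 97

Here gcd(51, 68) = 17, and both 46 and 29 leave remainder 12 mod 17, so the system is consistent.
List candidates k ≡ 46 (mod 51): 46, 97. Modulo 68 these are 46, 29; 97 gives 29 as required.
Verify: 97 = 1·51 + 46 and 97 = 1·68 + 29. ✓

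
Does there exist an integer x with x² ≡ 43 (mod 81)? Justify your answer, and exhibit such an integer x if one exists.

Take x = 58. Then 58² = 3364 = 41·81 + 43, so 58² ≡ 43 (mod 81).

x = 58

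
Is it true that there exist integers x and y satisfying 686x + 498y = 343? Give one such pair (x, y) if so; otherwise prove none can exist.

No such integers exist.

gcd(686, 498) = 2, so every integer of the form 686x + 498y is a multiple of 2.
However 343 leaves remainder 1 on division by 2.
Therefore 686x + 498y = 343 has no solution in integers.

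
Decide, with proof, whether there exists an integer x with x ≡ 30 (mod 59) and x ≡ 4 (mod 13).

gcd(59, 13) = 1, so the Chinese Remainder Theorem guarantees exactly one residue class mod 767 satisfying both.
Write x = 30 + 59t and require 30 + 59t ≡ 4 (mod 13), i.e. 59t ≡ 0 (mod 13).
59 ≡ 7 (mod 13), so this reads 7t ≡ 0 (mod 13). t = 0 satisfies this.
Taking t = 0 gives x = 30 + 59·0 = 30.
Indeed 30 ≡ 30 (mod 59) and 30 ≡ 4 (mod 13).

x = 30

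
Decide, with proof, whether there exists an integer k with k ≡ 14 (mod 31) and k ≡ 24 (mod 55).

k = 1564

Since 31 and 55 share no common factor, CRT says the pair of congruences has a solution (unique mod 1705).
Any solution of the first congruence is k = 14 + 31t; substituting into the second, 31t ≡ 24 − 14 ≡ 10 (mod 55).
To invert 31 modulo 55: 55 = 1·31 + 24, 31 = 1·24 + 7, 24 = 3·7 + 3, 7 = 2·3 + 1, 3 = 3·1 + 0, and unwinding, 1 = 7 − 2·3 = 7 − 2·(24 − 3·7) = −2·24 + 7·7 = −2·24 + 7·(31 − 1·24) = 7·31 − 9·24 = 7·31 − 9·(55 − 1·31) = −9·55 + 16·31. Thus 31⁻¹ ≡ 16 (mod 55).
Multiplying by 16: t ≡ 16·10 = 160 ≡ 50 (mod 55).
With t = 50: k = 14 + 31·50 = 1564.
Indeed 1564 ≡ 14 (mod 31) and 1564 ≡ 24 (mod 55).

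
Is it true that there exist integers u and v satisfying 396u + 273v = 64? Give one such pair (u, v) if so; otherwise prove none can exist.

Both 396 and 273 are divisible by gcd(396, 273) = 3, hence so is any combination 396u + 273v.
But 64 is not a multiple of 3 (it leaves remainder 1).
Therefore 396u + 273v = 64 has no solution in integers.

There are no such integers.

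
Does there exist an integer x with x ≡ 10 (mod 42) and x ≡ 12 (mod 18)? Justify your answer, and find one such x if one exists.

No such integer exists.

Reduce both congruences modulo 6, which divides 42 and 18: they say x ≡ 10 (mod 6) and x ≡ 12 (mod 6).
However 10 ≡ 4 and 12 ≡ 0 (mod 6), and 4 ≠ 0.
So no integer satisfies both congruences.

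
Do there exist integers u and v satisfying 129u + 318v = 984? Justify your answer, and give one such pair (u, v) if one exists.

u = 52, v = -18

Since gcd(129, 318) = 3 and 984 = 3·328, Bézout's identity guarantees a solution.
Dividing through by 3 reduces the equation to 43u + 106v = 328.
Dividing repeatedly: 106 = 2·43 + 20, 43 = 2·20 + 3, 20 = 6·3 + 2, 3 = 1·2 + 1, 2 = 2·1 + 0.
Working back up the chain: 1 = 3 − 1·2 = 3 − (20 − 6·3) = −20 + 7·3 = −20 + 7·(43 − 2·20) = 7·43 − 15·20 = 7·43 − 15·(106 − 2·43) = −15·106 + 37·43. So 43·37 + 106·(-15) = 1.
Multiplying through by 328: u = 37·328 = 12136, v = (-15)·328 = -4920 is a solution.
Shifting by a multiple of (106, −43) keeps it a solution: u = 12136 − 114·106 = 52, v = -4920 + 114·43 = -18.
Indeed 129·52 + 318·(-18) = 6708 − 5724 = 984.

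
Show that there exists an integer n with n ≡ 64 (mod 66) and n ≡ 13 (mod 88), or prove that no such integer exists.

Both moduli are multiples of 22 = gcd(66, 88), so any solution would satisfy n ≡ 64 and n ≡ 13 modulo 22 simultaneously.
But 64 mod 22 = 20 while 13 mod 22 = 13, a contradiction.
So no integer satisfies both congruences.

There is no such integer.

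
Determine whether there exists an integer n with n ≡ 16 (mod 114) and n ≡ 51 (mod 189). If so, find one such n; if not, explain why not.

No, no such integer exists.

gcd(114, 189) = 3. If n ≡ 16 (mod 114) and n ≡ 51 (mod 189), then n ≡ 16 (mod 3) and n ≡ 51 (mod 3).
However 16 ≡ 1 and 51 ≡ 0 (mod 3), and 1 ≠ 0.
So no integer satisfies both congruences.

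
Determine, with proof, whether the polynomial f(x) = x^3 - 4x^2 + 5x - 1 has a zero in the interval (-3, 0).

f has no root in that interval.

The endpoint values f(-3) = -79 and f(0) = -1 are both negative. Claim: f(x) < 0 for every x in (-3, 0).
Substitute x = −u, where 0 < u < 3 on the interval. Expanding, f(−u) = -u^3 - 4u^2 - 5u - 1.
All 4 nonzero coefficients of this polynomial in u are negative; hence for u > 0 the value is a sum of negative terms (the constant -1 among them).
So f is strictly negative on (-3, 0); no root exists in the interval.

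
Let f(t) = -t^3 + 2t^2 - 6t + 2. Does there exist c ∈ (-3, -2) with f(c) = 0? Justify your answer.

No such root exists.

Evaluate at the endpoints: f(-3) = 65, f(-2) = 30 — same sign (positive).
f'(t) = -3t^2 + 4t - 6 has discriminant 4² − 4·(-3)·(-6) = -56 < 0, so f' has no real roots and is negative for every real t.
Hence f is strictly decreasing on ℝ, and in particular on [-3, -2]. A strictly monotone function with same-sign endpoint values stays positive on the whole interval, so f has no zero in (-3, -2).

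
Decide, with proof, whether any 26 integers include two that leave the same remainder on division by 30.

No; for instance {126, 127, 128, 129, 130, 131, 132, 133, 134, 135, 136, 137, 138, 139, 140, 141, 142, 143, 144, 145, 146, 147, 148, 149, 150, 151} is a counterexample.

Consider the 26 integers 126, 127, …, 151. They lie in distinct residue classes modulo 30, since 26 ≤ 30.
So no two of them leave the same remainder on division by 30; the claim fails for this set.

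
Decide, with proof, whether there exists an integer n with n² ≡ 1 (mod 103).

n = 102

n = 102 works: 102² = 10404, and 10404 − 1 = 10403 = 101·103.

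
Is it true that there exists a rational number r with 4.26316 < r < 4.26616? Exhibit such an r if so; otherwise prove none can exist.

Look for a denominator N such that an integer falls strictly between N·4.26316 and N·4.26616. N = 34 works: 34·4.26316 = 144.94744 < 145 < 145.04944 = 34·4.26616.
So r = 145/34 works: it is a ratio of integers, and dividing 34·4.26316 < 145 < 34·4.26616 through by 34 gives 4.26316 < 145/34 < 4.26616.

r = 145/34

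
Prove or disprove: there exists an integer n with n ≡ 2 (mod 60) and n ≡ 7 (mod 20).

There is no such integer.

Reduce both congruences modulo 20, which divides 60 and 20: they say n ≡ 2 (mod 20) and n ≡ 7 (mod 20).
However 2 ≡ 2 and 7 ≡ 7 (mod 20), and 2 ≠ 7.
Therefore no such n exists.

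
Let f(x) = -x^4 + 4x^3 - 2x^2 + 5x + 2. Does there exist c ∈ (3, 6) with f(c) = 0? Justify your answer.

Yes, f has a root in the interval.

f(3) = 26 and f(6) = -472, which have opposite signs.
Since f is a polynomial it is continuous on [3, 6].
By the Intermediate Value Theorem f must vanish at some point of (3, 6).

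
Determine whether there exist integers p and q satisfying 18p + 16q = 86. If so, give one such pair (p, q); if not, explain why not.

p = 3, q = 2

Since gcd(18, 16) = 2 and 86 = 2·43, Bézout's identity guarantees a solution.
Dividing through by 2 reduces the equation to 9p + 8q = 43.
Dividing repeatedly: 9 = 1·8 + 1, 8 = 8·1 + 0.
Working back up the chain: 1 = 9 − 1·8. So 9·1 + 8·(-1) = 1.
Times 43: 9·43 + 8·(-43) = 43, so (43, -43) solves it.
The general solution is p = 43 + 8k, q = -43 − 9k; taking k = -5 gives the smaller pair p = 3, q = 2.
Indeed 18·3 + 16·2 = 54 + 32 = 86.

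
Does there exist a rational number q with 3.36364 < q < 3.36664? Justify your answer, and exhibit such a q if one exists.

q = 138/41

Scale by 41: the interval becomes (137.90924, 138.03224), which contains the integer 138.
Hence 138/41 is a rational number with 3.36364 < 138/41 < 3.36664.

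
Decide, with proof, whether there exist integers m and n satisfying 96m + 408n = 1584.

gcd(96, 408) = 24, and 24 divides 1584, so integer solutions exist.
Dividing through by 24 reduces the equation to 4m + 17n = 66.
Euclidean algorithm: 17 = 4·4 + 1, 4 = 4·1 + 0.
Back-substituting, 1 = 17 − 4·4; that is, 4·(-4) + 17·1 = 1.
Multiplying through by 66: m = (-4)·66 = -264, n = 1·66 = 66 is a solution.
The general solution is m = -264 + 17k, n = 66 − 4k; taking k = 16 gives the smaller pair m = 8, n = 2.
Check: 96·8 + 408·2 = 768 + 816 = 1584. ✓

m = 8, n = 2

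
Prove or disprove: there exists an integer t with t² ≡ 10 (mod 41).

Take t = 25. Then 25² = 625 = 15·41 + 10, so 25² ≡ 10 (mod 41).

t = 25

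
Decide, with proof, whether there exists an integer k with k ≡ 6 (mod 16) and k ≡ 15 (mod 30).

No, no such integer exists.

gcd(16, 30) = 2. If k ≡ 6 (mod 16) and k ≡ 15 (mod 30), then k ≡ 6 (mod 2) and k ≡ 15 (mod 2).
However 6 ≡ 0 and 15 ≡ 1 (mod 2), and 0 ≠ 1.
Hence the system has no solution.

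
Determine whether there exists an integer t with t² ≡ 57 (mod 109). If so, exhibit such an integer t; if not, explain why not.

No such integer exists.

109 is prime, so by Euler's criterion 57 is a square mod 109 iff 57^((109−1)/2) = 57^54 ≡ 1 (mod 109).
Repeated squaring mod 109: 57^2 = 3249 ≡ 88; 57^4 ≡ 88² = 7744 ≡ 5; 57^8 ≡ 5² = 25 ≡ 25; 57^16 ≡ 25² = 625 ≡ 80; 57^32 ≡ 80² = 6400 ≡ 78.
Since 54 = 32 + 16 + 4 + 2, 57^54 ≡ 78 · 80 · 5 · 88; multiplying out mod 109: 78·80 = 6240 ≡ 27, then 27·5 = 135 ≡ 26, then 26·88 = 2288 ≡ 108. Thus 57^54 ≡ 108 ≡ −1 (mod 109).
The value −1 means 57 is a non-residue modulo 109, so t² ≡ 57 (mod 109) is impossible.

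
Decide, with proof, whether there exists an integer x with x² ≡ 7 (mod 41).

41 is prime, so by Euler's criterion 7 is a square mod 41 iff 7^((41−1)/2) = 7^20 ≡ 1 (mod 41).
Repeated squaring mod 41: 7^2 = 49 ≡ 8; 7^4 ≡ 8² = 64 ≡ 23; 7^8 ≡ 23² = 529 ≡ 37; 7^16 ≡ 37² = 1369 ≡ 16.
Since 20 = 16 + 4, 7^20 ≡ 16 · 23; multiplying out mod 41: 16·23 = 368 ≡ 40. Thus 7^20 ≡ 40 ≡ −1 (mod 41).
By Euler's criterion 7 is a quadratic non-residue mod 41: no x satisfies x² ≡ 7 (mod 41).

No such integer exists.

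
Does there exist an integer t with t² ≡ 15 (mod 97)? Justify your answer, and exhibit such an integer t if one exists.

There is no such integer.

97 is prime, so by Euler's criterion 15 is a square mod 97 iff 15^((97−1)/2) = 15^48 ≡ 1 (mod 97).
Repeated squaring mod 97: 15^2 = 225 ≡ 31; 15^4 ≡ 31² = 961 ≡ 88; 15^8 ≡ 88² = 7744 ≡ 81; 15^16 ≡ 81² = 6561 ≡ 62; 15^32 ≡ 62² = 3844 ≡ 61.
Since 48 = 32 + 16, 15^48 ≡ 61 · 62; multiplying out mod 97: 61·62 = 3782 ≡ 96. Thus 15^48 ≡ 96 ≡ −1 (mod 97).
By Euler's criterion 15 is a quadratic non-residue mod 97: no t satisfies t² ≡ 15 (mod 97).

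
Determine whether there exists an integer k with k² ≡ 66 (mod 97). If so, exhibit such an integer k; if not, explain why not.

k = 58

k = 58 works: 58² = 3364, and 3364 − 66 = 3298 = 34·97.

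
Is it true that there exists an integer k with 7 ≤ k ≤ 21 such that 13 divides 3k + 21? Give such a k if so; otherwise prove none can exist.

Try k = 19: 3·19 + 21 = 78 = 6·13, which is divisible by 13.

k = 19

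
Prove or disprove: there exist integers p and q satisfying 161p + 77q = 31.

Both 161 and 77 are divisible by gcd(161, 77) = 7, hence so is any combination 161p + 77q.
But 31 = 7·4 + 3, so 7 ∤ 31.
Therefore 161p + 77q = 31 has no solution in integers.

There are no such integers.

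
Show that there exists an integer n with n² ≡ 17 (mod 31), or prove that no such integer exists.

No, no such integer exists.

Apply Euler's criterion with the prime 31: 17 is a quadratic residue iff 17^15 ≡ 1 (mod 31), and a non-residue iff it is ≡ −1.
Squaring successively (mod 31): 17^2 = 289 ≡ 10; 17^4 ≡ 10² = 100 ≡ 7; 17^8 ≡ 7² = 49 ≡ 18.
Since 15 = 8 + 4 + 2 + 1, 17^15 ≡ 18 · 7 · 10 · 17; multiplying out mod 31: 18·7 = 126 ≡ 2, then 2·10 = 20 ≡ 20, then 20·17 = 340 ≡ 30. Thus 17^15 ≡ 30 ≡ −1 (mod 31).
The value −1 means 17 is a non-residue modulo 31, so n² ≡ 17 (mod 31) is impossible.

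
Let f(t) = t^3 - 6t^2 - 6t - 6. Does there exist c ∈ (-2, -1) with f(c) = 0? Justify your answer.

f(-2) = -26 and f(-1) = -7, both negative, so a sign-change argument is unavailable; we show f keeps this sign on the whole interval.
Substitute t = -1 − u, where 0 < u < 1 on the interval. Expanding, f(-1 − u) = -u^3 - 9u^2 - 9u - 7.
The nonzero coefficients here are all negative, so for u > 0 every term is negative (or zero), and the constant term -7 is strictly negative.
Therefore f(t) < 0 throughout (-2, -1), and f has no zero there.

No.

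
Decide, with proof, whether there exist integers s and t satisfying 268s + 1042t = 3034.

gcd(268, 1042) = 2, and 2 divides 3034, so integer solutions exist.
Dividing through by 2 reduces the equation to 134s + 521t = 1517.
Euclidean algorithm: 521 = 3·134 + 119, 134 = 1·119 + 15, 119 = 7·15 + 14, 15 = 1·14 + 1, 14 = 14·1 + 0.
Unwinding: 1 = 15 − 1·14 = 15 − (119 − 7·15) = −119 + 8·15 = −119 + 8·(134 − 1·119) = 8·134 − 9·119 = 8·134 − 9·(521 − 3·134) = −9·521 + 35·134, i.e. 134·35 + 521·(-9) = 1.
Times 1517: 134·53095 + 521·(-13653) = 1517, so (53095, -13653) solves it.
The general solution is s = 53095 + 521k, t = -13653 − 134k; taking k = -101 gives the smaller pair s = 474, t = -119.
Indeed 268·474 + 1042·(-119) = 127032 − 123998 = 3034.

s = 474, t = -119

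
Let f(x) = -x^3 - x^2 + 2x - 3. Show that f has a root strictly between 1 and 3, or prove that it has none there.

f has no root in that interval.

The endpoint values f(1) = -3 and f(3) = -33 are both negative. Claim: f(x) < 0 for every x in (1, 3).
Substitute x = 1 + u, where 0 < u < 2 on the interval. Expanding, f(1 + u) = -u^3 - 4u^2 - 3u - 3.
The nonzero coefficients here are all negative, so for u > 0 every term is negative (or zero), and the constant term -3 is strictly negative.
Therefore f(x) < 0 throughout (1, 3), and f has no zero there.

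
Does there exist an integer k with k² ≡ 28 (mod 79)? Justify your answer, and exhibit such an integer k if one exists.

Apply Euler's criterion with the prime 79: 28 is a quadratic residue iff 28^39 ≡ 1 (mod 79), and a non-residue iff it is ≡ −1.
Squaring successively (mod 79): 28^2 = 784 ≡ 73; 28^4 ≡ 73² = 5329 ≡ 36; 28^8 ≡ 36² = 1296 ≡ 32; 28^16 ≡ 32² = 1024 ≡ 76; 28^32 ≡ 76² = 5776 ≡ 9.
Since 39 = 32 + 4 + 2 + 1, 28^39 ≡ 9 · 36 · 73 · 28; multiplying out mod 79: 9·36 = 324 ≡ 8, then 8·73 = 584 ≡ 31, then 31·28 = 868 ≡ 78. Thus 28^39 ≡ 78 ≡ −1 (mod 79).
By Euler's criterion 28 is a quadratic non-residue mod 79: no k satisfies k² ≡ 28 (mod 79).

No such integer exists.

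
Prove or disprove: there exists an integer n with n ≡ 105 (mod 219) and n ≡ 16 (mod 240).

No, no such integer exists.

Both moduli are multiples of 3 = gcd(219, 240), so any solution would satisfy n ≡ 105 and n ≡ 16 modulo 3 simultaneously.
However 105 ≡ 0 and 16 ≡ 1 (mod 3), and 0 ≠ 1.
Hence the system has no solution.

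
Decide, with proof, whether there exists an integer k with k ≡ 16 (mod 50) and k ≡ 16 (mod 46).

gcd(50, 46) = 2. A simultaneous solution exists iff 16 ≡ 16 (mod 2); here 16 mod 2 = 0 = 16 mod 2, so it does.
In fact k = 16 itself already satisfies 16 mod 46 = 16.
Verify: 16 = 0·50 + 16 and 16 = 0·46 + 16. ✓

k = 16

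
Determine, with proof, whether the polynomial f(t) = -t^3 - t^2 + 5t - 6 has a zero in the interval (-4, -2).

f(-4) = 22 and f(-2) = -12, which have opposite signs.
As a polynomial, f is continuous on every closed interval.
By the Intermediate Value Theorem f must vanish at some point of (-4, -2).

Such a root exists.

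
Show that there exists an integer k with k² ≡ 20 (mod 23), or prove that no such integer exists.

No, no such integer exists.

Apply Euler's criterion with the prime 23: 20 is a quadratic residue iff 20^11 ≡ 1 (mod 23), and a non-residue iff it is ≡ −1.
Repeated squaring mod 23: 20^2 = 400 ≡ 9; 20^4 ≡ 9² = 81 ≡ 12; 20^8 ≡ 12² = 144 ≡ 6.
Since 11 = 8 + 2 + 1, 20^11 ≡ 6 · 9 · 20; multiplying out mod 23: 6·9 = 54 ≡ 8, then 8·20 = 160 ≡ 22. Thus 20^11 ≡ 22 ≡ −1 (mod 23).
By Euler's criterion 20 is a quadratic non-residue mod 23: no k satisfies k² ≡ 20 (mod 23).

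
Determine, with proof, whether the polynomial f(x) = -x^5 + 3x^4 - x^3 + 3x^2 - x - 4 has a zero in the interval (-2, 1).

Yes, f has a root in the interval.

f(-2) = 98 and f(1) = -1, which have opposite signs.
f is continuous everywhere (it is a polynomial), in particular on [-2, 1].
By the Intermediate Value Theorem f must vanish at some point of (-2, 1).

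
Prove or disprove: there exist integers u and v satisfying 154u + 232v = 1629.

No such integers exist.

Both 154 and 232 are divisible by gcd(154, 232) = 2, hence so is any combination 154u + 232v.
However 1629 leaves remainder 1 on division by 2.
Therefore 154u + 232v = 1629 has no solution in integers.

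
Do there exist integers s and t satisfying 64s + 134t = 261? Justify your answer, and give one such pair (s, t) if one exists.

There are no such integers.

gcd(64, 134) = 2, so every integer of the form 64s + 134t is a multiple of 2.
But 261 is not a multiple of 2 (it leaves remainder 1).
Hence no integers s, t satisfy the equation.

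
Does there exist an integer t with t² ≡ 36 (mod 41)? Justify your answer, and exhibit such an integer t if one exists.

Take t = 35. Then 35² = 1225 = 29·41 + 36, so 35² ≡ 36 (mod 41).

t = 35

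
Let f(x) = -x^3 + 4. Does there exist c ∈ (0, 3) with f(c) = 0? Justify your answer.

f(0) = 4 and f(3) = -23, which have opposite signs.
Since f is a polynomial it is continuous on [0, 3].
By the Intermediate Value Theorem f must vanish at some point of (0, 3).

Yes, such a c exists.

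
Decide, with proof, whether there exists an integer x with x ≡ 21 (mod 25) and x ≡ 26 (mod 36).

Since 25 and 36 share no common factor, CRT says the pair of congruences has a solution (unique mod 900).
Write x = 21 + 25t and require 21 + 25t ≡ 26 (mod 36), i.e. 25t ≡ 5 (mod 36).
Since 25·13 = 325 = 9·36 + 1, the inverse of 25 mod 36 is 13.
Multiplying by 13: t ≡ 13·5 = 65 ≡ 29 (mod 36).
Taking t = 29 gives x = 21 + 25·29 = 746.
Indeed 746 ≡ 21 (mod 25) and 746 ≡ 26 (mod 36).

x = 746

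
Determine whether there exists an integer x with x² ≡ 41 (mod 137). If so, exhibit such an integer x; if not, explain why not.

No, no such integer exists.

137 is prime, so by Euler's criterion 41 is a square mod 137 iff 41^((137−1)/2) = 41^68 ≡ 1 (mod 137).
Squaring successively (mod 137): 41^2 = 1681 ≡ 37; 41^4 ≡ 37² = 1369 ≡ 136; 41^8 ≡ 136² = 18496 ≡ 1; 41^16 ≡ 1² = 1 ≡ 1; 41^32 ≡ 1² = 1 ≡ 1; 41^64 ≡ 1² = 1 ≡ 1.
Since 68 = 64 + 4, 41^68 ≡ 1 · 136; multiplying out mod 137: 1·136 = 136 ≡ 136. Thus 41^68 ≡ 136 ≡ −1 (mod 137).
The value −1 means 41 is a non-residue modulo 137, so x² ≡ 41 (mod 137) is impossible.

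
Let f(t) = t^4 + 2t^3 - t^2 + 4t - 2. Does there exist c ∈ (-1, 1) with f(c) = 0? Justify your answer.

Yes, f has a root in the interval.

f(-1) = -8 and f(1) = 4, which have opposite signs.
Since f is a polynomial it is continuous on [-1, 1].
By the Intermediate Value Theorem, f takes the value 0 somewhere in the open interval.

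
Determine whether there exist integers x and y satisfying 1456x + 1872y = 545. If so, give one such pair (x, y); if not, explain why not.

No, no such integers exist.

Any value of 1456x + 1872y is a multiple of gcd(1456, 1872) = 208.
However 545 leaves remainder 129 on division by 208.
So the equation is unsolvable over ℤ.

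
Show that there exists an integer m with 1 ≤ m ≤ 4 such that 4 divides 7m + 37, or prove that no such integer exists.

m = 1 works, since 7·1 + 37 = 44 = 11·4.

m = 1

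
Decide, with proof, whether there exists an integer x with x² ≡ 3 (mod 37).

Take x = 22. Then 22² = 484 = 13·37 + 3, so 22² ≡ 3 (mod 37).

x = 22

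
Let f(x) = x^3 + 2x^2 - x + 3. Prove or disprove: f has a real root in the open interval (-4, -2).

Yes, f has a root in the interval.

f(-4) = -25 and f(-2) = 5, which have opposite signs.
Since f is a polynomial it is continuous on [-4, -2].
By the Intermediate Value Theorem f must vanish at some point of (-4, -2).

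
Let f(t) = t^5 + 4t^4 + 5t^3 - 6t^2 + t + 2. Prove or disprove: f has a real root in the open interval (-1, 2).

f(-1) = -7 and f(2) = 116, which have opposite signs.
Since f is a polynomial it is continuous on [-1, 2].
By the Intermediate Value Theorem f must vanish at some point of (-1, 2).

Such a root exists.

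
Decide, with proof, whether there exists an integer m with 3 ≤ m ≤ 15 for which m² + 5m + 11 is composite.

m = 7

At m = 7: 7² + 5·7 + 11 = 95 = 5·19, which is composite.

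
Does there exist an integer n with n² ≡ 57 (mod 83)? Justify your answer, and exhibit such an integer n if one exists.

No such integer exists.

83 is prime, so by Euler's criterion 57 is a square mod 83 iff 57^((83−1)/2) = 57^41 ≡ 1 (mod 83).
Repeated squaring mod 83: 57^2 = 3249 ≡ 12; 57^4 ≡ 12² = 144 ≡ 61; 57^8 ≡ 61² = 3721 ≡ 69; 57^16 ≡ 69² = 4761 ≡ 30; 57^32 ≡ 30² = 900 ≡ 70.
Since 41 = 32 + 8 + 1, 57^41 ≡ 70 · 69 · 57; multiplying out mod 83: 70·69 = 4830 ≡ 16, then 16·57 = 912 ≡ 82. Thus 57^41 ≡ 82 ≡ −1 (mod 83).
The value −1 means 57 is a non-residue modulo 83, so n² ≡ 57 (mod 83) is impossible.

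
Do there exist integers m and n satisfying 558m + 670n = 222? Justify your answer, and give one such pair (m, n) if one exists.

Every value of 558m + 670n is a multiple of gcd(558, 670) = 2; since 2 ∣ 222, solutions exist.
Dividing through by 2 reduces the equation to 279m + 335n = 111.
Run the Euclidean algorithm on 335 and 279: 335 = 1·279 + 56, 279 = 4·56 + 55, 56 = 1·55 + 1, 55 = 55·1 + 0.
Back-substituting, 1 = 56 − 1·55 = 56 − (279 − 4·56) = −279 + 5·56 = −279 + 5·(335 − 1·279) = 5·335 − 6·279; that is, 279·(-6) + 335·5 = 1.
Scaling by 111 gives the particular solution (m, n) = (-666, 555).
Shifting by a multiple of (335, −279) keeps it a solution: m = -666 + 2·335 = 4, n = 555 − 2·279 = -3.
Check: 558·4 + 670·(-3) = 2232 − 2010 = 222. ✓

m = 4, n = -3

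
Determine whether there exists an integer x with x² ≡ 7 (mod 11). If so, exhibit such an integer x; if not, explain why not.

Computing x² mod 11 for x = 0, 1, …, 5 (enough, by the symmetry x ↦ 11 − x) gives 0, 1, 4, 9, 5, 3.
The set of squares mod 11 is therefore {0, 1, 3, 4, 5, 9}, which does not contain 7.
Hence no integer x has x² ≡ 7 (mod 11).

No such integer exists.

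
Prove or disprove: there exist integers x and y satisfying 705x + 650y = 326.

Both 705 and 650 are divisible by gcd(705, 650) = 5, hence so is any combination 705x + 650y.
But 326 is not a multiple of 5 (it leaves remainder 1).
So the equation is unsolvable over ℤ.

No, no such integers exist.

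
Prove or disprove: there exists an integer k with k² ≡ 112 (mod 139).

k = 23

Take k = 23. Then 23² = 529 = 3·139 + 112, so 23² ≡ 112 (mod 139).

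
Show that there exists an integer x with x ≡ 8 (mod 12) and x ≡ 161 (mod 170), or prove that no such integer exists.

No, no such integer exists.

Both moduli are multiples of 2 = gcd(12, 170), so any solution would satisfy x ≡ 8 and x ≡ 161 modulo 2 simultaneously.
These are incompatible: 8 − 161 = -153 is not divisible by 2.
So no integer satisfies both congruences.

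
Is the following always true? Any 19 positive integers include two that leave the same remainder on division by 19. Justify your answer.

Consider the 19 integers 64, 65, …, 82. They lie in distinct residue classes modulo 19, since 19 ≤ 19.
Hence this collection has no pair with equal remainders mod 19, disproving the claim.

No, the set {64, 65, 66, 67, 68, 69, 70, 71, 72, 73, 74, 75, 76, 77, 78, 79, 80, 81, 82} is a counterexample.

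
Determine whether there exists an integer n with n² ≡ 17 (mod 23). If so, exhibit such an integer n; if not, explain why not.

Apply Euler's criterion with the prime 23: 17 is a quadratic residue iff 17^11 ≡ 1 (mod 23), and a non-residue iff it is ≡ −1.
Squaring successively (mod 23): 17^2 = 289 ≡ 13; 17^4 ≡ 13² = 169 ≡ 8; 17^8 ≡ 8² = 64 ≡ 18.
Since 11 = 8 + 2 + 1, 17^11 ≡ 18 · 13 · 17; multiplying out mod 23: 18·13 = 234 ≡ 4, then 4·17 = 68 ≡ 22. Thus 17^11 ≡ 22 ≡ −1 (mod 23).
By Euler's criterion 17 is a quadratic non-residue mod 23: no n satisfies n² ≡ 17 (mod 23).

No, no such integer exists.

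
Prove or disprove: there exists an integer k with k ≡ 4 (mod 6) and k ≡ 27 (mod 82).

Reduce both congruences modulo 2, which divides 6 and 82: they say k ≡ 4 (mod 2) and k ≡ 27 (mod 2).
However 4 ≡ 0 and 27 ≡ 1 (mod 2), and 0 ≠ 1.
Therefore no such k exists.

No, no such integer exists.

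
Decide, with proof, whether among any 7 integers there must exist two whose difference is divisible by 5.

Partition the integers by their residue mod 5; there are 5 classes.
With 7 integers and only 5 classes, the pigeonhole principle forces two of them, say a and b, into the same class.
Equal remainders mean a − b ≡ 0 (mod 5), so 5 divides their difference.

Yes.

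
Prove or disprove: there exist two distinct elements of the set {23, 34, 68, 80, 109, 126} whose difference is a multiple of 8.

Two integers differ by a multiple of 8 exactly when they have the same residue mod 8. The residues are 23↦7, 34↦2, 68↦4, 80↦0, 109↦5, 126↦6.
These 6 residues are pairwise different, hence no difference of two elements is divisible by 8.

No, no such pair exists.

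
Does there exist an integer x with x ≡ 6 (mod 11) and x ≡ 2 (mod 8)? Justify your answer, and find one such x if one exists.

x = 50

gcd(11, 8) = 1, so the Chinese Remainder Theorem guarantees exactly one residue class mod 88 satisfying both.
Write x = 6 + 11t and require 6 + 11t ≡ 2 (mod 8), i.e. 11t ≡ 4 (mod 8).
11 ≡ 3 (mod 8), so this reads 3t ≡ 4 (mod 8). Since 3·3 = 9 = 1·8 + 1, the inverse of 3 mod 8 is 3.
Multiplying by 3: t ≡ 3·4 = 12 ≡ 4 (mod 8).
With t = 4: x = 6 + 11·4 = 50.
Verify: 50 = 4·11 + 6 and 50 = 6·8 + 2. ✓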